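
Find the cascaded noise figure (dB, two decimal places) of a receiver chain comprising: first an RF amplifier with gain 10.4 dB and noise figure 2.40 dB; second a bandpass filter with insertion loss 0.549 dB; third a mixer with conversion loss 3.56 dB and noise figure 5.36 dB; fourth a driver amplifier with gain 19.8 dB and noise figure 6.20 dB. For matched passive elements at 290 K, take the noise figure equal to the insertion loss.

Convert to linear (a loss of L dB is a gain of −L dB): F_i = 10^(NF_i/10), G_i = 10^(G_i,dB/10)
  Stage 1: F_1 = 10^(2.40/10) = 1.738, G_1 = 10^(10.4/10) = 10.96
  Stage 2: F_2 = 10^(0.549/10) = 1.135, G_2 = 10^(−0.549/10) = 0.8813
  Stage 3: F_3 = 10^(5.36/10) = 3.436, G_3 = 10^(−3.56/10) = 0.4406
  Stage 4: F_4 = 10^(6.20/10) = 4.169, G_4 = 10^(19.8/10) = 95.50
Friis cascade:
  F = 1.738 + (1.135 − 1)/10.96 + (3.436 − 1)/9.663 + (4.169 − 1)/4.257 = 2.747
NF = 10 log₁₀(2.747) = 4.39 dB

4.39 dB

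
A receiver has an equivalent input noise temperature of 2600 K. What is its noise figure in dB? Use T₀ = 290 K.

9.98 dB

F = 1 + T_e/T₀ = 1 + 2600/290 = 9.96552
NF = 10 log₁₀(9.96552) = 9.98 dB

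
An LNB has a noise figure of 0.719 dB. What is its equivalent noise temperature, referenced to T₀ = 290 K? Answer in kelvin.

52.2 K

F = 10^(0.719/10) = 1.18005
T_e = (F − 1)·T₀ = (1.18005 − 1) × 290 = 52.2 K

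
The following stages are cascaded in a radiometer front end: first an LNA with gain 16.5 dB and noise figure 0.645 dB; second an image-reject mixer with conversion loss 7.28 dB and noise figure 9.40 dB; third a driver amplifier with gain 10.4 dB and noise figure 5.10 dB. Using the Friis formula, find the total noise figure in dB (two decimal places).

2.04 dB

Convert to linear (a loss of L dB is a gain of −L dB): F_i = 10^(NF_i/10), G_i = 10^(G_i,dB/10)
  Stage 1: F_1 = 10^(0.645/10) = 1.160, G_1 = 10^(16.5/10) = 44.67
  Stage 2: F_2 = 10^(9.40/10) = 8.710, G_2 = 10^(−7.28/10) = 0.1871
  Stage 3: F_3 = 10^(5.10/10) = 3.236, G_3 = 10^(10.4/10) = 10.96
Friis cascade:
  F = 1.160 + (8.710 − 1)/44.67 + (3.236 − 1)/8.356 = 1.600
NF = 10 log₁₀(1.600) = 2.04 dB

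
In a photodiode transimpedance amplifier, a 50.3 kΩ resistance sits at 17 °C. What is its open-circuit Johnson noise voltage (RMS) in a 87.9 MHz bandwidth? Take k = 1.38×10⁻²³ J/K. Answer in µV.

266 µV

T = 17 °C + 273.15 = 290.15 K
V_n = √(4kTRB)
4kTRB = 4 × 1.38×10⁻²³ × 290.15 × 5.03×10⁴ × 8.79×10⁷ = 7.08×10⁻⁸ V²
V_n = √(7.08×10⁻⁸) = 2.66×10⁻⁴ V = 266 µV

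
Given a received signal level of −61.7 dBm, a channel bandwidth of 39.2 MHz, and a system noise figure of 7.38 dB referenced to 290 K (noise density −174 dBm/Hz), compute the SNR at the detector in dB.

29.0 dB

Noise floor: N = −174 + 10 log₁₀(B) + NF
10 log₁₀(3.92×10⁷) = 75.93 dB
N = −174 + 75.93 + 7.38 = −90.69 dBm
SNR = P_sig − N = −61.7 − (−90.69) = 28.99 dB → 29.0 dB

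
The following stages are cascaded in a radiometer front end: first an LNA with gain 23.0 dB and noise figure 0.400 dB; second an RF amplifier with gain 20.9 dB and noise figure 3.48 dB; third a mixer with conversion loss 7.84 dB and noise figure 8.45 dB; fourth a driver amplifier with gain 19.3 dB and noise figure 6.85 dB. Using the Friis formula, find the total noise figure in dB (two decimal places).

0.43 dB

Convert to linear (a loss of L dB is a gain of −L dB): F_i = 10^(NF_i/10), G_i = 10^(G_i,dB/10)
  Stage 1: F_1 = 10^(0.400/10) = 1.096, G_1 = 10^(23.0/10) = 199.5
  Stage 2: F_2 = 10^(3.48/10) = 2.228, G_2 = 10^(20.9/10) = 123.0
  Stage 3: F_3 = 10^(8.45/10) = 6.998, G_3 = 10^(−7.84/10) = 0.1644
  Stage 4: F_4 = 10^(6.85/10) = 4.842, G_4 = 10^(19.3/10) = 85.11
Friis cascade:
  F = 1.096 + (2.228 − 1)/199.5 + (6.998 − 1)/2.455×10⁴ + (4.842 − 1)/4036 = 1.104
NF = 10 log₁₀(1.104) = 0.43 dB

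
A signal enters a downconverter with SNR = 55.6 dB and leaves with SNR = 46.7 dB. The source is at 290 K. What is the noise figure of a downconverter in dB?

NF (dB) = SNR_in(dB) − SNR_out(dB) when the source is at T₀
NF = 55.6 − 46.7 = 8.9 dB

8.9 dB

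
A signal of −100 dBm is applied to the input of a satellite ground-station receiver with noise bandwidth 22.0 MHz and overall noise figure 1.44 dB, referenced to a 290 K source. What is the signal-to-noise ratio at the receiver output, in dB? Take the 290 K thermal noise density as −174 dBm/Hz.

Noise floor: N = −174 + 10 log₁₀(B) + NF
10 log₁₀(2.20×10⁷) = 73.42 dB
N = −174 + 73.42 + 1.44 = −99.14 dBm
SNR = P_sig − N = −100 − (−99.14) = −0.86 dB → −0.9 dB

−0.9 dB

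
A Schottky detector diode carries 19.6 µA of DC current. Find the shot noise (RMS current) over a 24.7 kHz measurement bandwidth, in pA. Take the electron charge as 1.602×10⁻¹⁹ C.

I_n = √(2qI·B)
2qI·B = 2 × 1.602×10⁻¹⁹ × 1.96×10⁻⁵ × 2.47×10⁴ = 1.55×10⁻¹⁹ A²
I_n = √(1.55×10⁻¹⁹) = 3.94×10⁻¹⁰ A = 394 pA

394 pA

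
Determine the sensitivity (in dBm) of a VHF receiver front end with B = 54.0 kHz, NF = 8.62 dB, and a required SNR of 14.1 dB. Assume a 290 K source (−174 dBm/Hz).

Sensitivity = −174 + 10 log₁₀(B) + NF + SNR_min
= −174 + 47.32 + 8.62 + 14.1
= −103.96 dBm → −104.0 dBm

−104.0 dBm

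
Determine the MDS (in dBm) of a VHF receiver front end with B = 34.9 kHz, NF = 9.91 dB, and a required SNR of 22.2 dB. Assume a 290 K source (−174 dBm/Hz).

−96.5 dBm

Sensitivity = −174 + 10 log₁₀(B) + NF + SNR_min
= −174 + 45.43 + 9.91 + 22.2
= −96.46 dBm → −96.5 dBm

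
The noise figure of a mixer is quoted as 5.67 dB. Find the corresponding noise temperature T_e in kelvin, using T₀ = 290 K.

F = 10^(5.67/10) = 3.68978
T_e = (F − 1)·T₀ = (3.68978 − 1) × 290 = 780 K

780 K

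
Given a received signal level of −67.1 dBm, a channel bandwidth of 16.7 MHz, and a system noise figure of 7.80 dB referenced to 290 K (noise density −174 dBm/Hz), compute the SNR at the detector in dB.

Noise floor: N = −174 + 10 log₁₀(B) + NF
10 log₁₀(1.67×10⁷) = 72.23 dB
N = −174 + 72.23 + 7.80 = −93.97 dBm
SNR = P_sig − N = −67.1 − (−93.97) = 26.87 dB → 26.9 dB

26.9 dB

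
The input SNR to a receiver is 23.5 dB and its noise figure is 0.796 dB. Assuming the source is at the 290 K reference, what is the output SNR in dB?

By definition F = SNR_in/SNR_out, so in dB: SNR_out = SNR_in − NF
SNR_out = 23.5 − 0.796 = 22.704 dB

22.704 dB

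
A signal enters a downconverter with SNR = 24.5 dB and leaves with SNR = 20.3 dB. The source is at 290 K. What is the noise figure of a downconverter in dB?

NF (dB) = SNR_in(dB) − SNR_out(dB) when the source is at T₀
NF = 24.5 − 20.3 = 4.2 dB

4.2 dB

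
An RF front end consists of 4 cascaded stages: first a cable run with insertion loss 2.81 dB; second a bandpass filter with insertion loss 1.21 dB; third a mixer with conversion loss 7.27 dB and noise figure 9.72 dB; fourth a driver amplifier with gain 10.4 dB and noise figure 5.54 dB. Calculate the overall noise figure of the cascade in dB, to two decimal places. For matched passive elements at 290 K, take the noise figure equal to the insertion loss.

Convert to linear (a loss of L dB is a gain of −L dB): F_i = 10^(NF_i/10), G_i = 10^(G_i,dB/10)
  Stage 1: F_1 = 10^(2.81/10) = 1.910, G_1 = 10^(−2.81/10) = 0.5236
  Stage 2: F_2 = 10^(1.21/10) = 1.321, G_2 = 10^(−1.21/10) = 0.7568
  Stage 3: F_3 = 10^(9.72/10) = 9.376, G_3 = 10^(−7.27/10) = 0.1875
  Stage 4: F_4 = 10^(5.54/10) = 3.581, G_4 = 10^(10.4/10) = 10.96
Friis cascade:
  F = 1.910 + (1.321 − 1)/0.5236 + (9.376 − 1)/0.3963 + (3.581 − 1)/0.07430 = 58.40
NF = 10 log₁₀(58.40) = 17.66 dB

17.66 dB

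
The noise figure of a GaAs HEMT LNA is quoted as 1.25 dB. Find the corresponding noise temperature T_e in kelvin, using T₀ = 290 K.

F = 10^(1.25/10) = 1.33352
T_e = (F − 1)·T₀ = (1.33352 − 1) × 290 = 96.7 K

96.7 K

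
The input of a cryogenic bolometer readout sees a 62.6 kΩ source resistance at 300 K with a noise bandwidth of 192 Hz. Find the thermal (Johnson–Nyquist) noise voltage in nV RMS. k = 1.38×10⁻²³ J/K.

446 nV

V_n = √(4kTRB)
4kTRB = 4 × 1.38×10⁻²³ × 300 × 6.26×10⁴ × 1.92×10² = 1.99×10⁻¹³ V²
V_n = √(1.99×10⁻¹³) = 4.46×10⁻⁷ V = 446 nV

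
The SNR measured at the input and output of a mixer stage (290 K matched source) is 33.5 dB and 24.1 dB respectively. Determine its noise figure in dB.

NF (dB) = SNR_in(dB) − SNR_out(dB) when the source is at T₀
NF = 33.5 − 24.1 = 9.4 dB

9.4 dB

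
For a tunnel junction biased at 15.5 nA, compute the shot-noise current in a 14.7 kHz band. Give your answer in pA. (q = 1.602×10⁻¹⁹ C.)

8.54 pA

I_n = √(2qI·B)
2qI·B = 2 × 1.602×10⁻¹⁹ × 1.55×10⁻⁸ × 1.47×10⁴ = 7.30×10⁻²³ A²
I_n = √(7.30×10⁻²³) = 8.54×10⁻¹² A = 8.54 pA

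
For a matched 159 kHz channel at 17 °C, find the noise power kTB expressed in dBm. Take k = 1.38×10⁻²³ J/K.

−122.0 dBm

T = 17 °C + 273.15 = 290.15 K
P_n = kTB = 1.38×10⁻²³ × 290.15 × 1.59×10⁵ = 6.37×10⁻¹⁶ W
In dBm: 10 log₁₀(6.37×10⁻¹⁶ / 10⁻³) = −122.0 dBm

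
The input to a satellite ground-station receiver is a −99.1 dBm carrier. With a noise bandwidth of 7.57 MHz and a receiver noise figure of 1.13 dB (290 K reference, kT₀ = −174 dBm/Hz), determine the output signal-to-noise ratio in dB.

Noise floor: N = −174 + 10 log₁₀(B) + NF
10 log₁₀(7.57×10⁶) = 68.79 dB
N = −174 + 68.79 + 1.13 = −104.08 dBm
SNR = P_sig − N = −99.1 − (−104.08) = 4.98 dB → 5.0 dB

5.0 dB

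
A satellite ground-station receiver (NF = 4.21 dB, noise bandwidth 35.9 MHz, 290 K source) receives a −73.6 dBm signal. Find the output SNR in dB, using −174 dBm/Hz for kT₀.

Noise floor: N = −174 + 10 log₁₀(B) + NF
10 log₁₀(3.59×10⁷) = 75.55 dB
N = −174 + 75.55 + 4.21 = −94.24 dBm
SNR = P_sig − N = −73.6 − (−94.24) = 20.64 dB → 20.6 dB

20.6 dB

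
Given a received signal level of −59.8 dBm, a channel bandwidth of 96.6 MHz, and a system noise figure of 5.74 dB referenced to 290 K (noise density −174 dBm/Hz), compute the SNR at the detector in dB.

Noise floor: N = −174 + 10 log₁₀(B) + NF
10 log₁₀(9.66×10⁷) = 79.85 dB
N = −174 + 79.85 + 5.74 = −88.41 dBm
SNR = P_sig − N = −59.8 − (−88.41) = 28.61 dB → 28.6 dB

28.6 dB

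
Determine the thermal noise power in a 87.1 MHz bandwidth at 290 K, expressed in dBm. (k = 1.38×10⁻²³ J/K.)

P_n = kTB = 1.38×10⁻²³ × 290 × 8.71×10⁷ = 3.49×10⁻¹³ W
In dBm: 10 log₁₀(3.49×10⁻¹³ / 10⁻³) = −94.6 dBm

−94.6 dBm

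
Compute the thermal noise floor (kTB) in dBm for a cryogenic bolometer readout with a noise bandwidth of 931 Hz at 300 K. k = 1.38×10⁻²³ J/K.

−144.1 dBm

P_n = kTB = 1.38×10⁻²³ × 300 × 9.31×10² = 3.85×10⁻¹⁸ W
In dBm: 10 log₁₀(3.85×10⁻¹⁸ / 10⁻³) = −144.1 dBm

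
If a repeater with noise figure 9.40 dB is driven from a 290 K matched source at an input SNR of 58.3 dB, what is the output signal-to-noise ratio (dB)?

By definition F = SNR_in/SNR_out, so in dB: SNR_out = SNR_in − NF
SNR_out = 58.3 − 9.40 = 48.90 dB

48.90 dB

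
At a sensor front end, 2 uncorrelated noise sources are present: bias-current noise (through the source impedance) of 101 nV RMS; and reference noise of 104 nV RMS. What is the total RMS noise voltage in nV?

Uncorrelated sources add in power (mean-square): V_tot = √(ΣV_i²)
V_tot = √[(1.01×10⁻⁷)² + (1.04×10⁻⁷)²] = 1.45×10⁻⁷ V = 145 nV

145 nV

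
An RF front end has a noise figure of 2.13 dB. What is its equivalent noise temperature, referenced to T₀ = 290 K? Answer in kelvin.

F = 10^(2.13/10) = 1.63305
T_e = (F − 1)·T₀ = (1.63305 − 1) × 290 = 184 K

184 K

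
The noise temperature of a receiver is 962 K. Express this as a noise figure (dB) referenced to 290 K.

F = 1 + T_e/T₀ = 1 + 962/290 = 4.31724
NF = 10 log₁₀(4.31724) = 6.35 dB

6.35 dB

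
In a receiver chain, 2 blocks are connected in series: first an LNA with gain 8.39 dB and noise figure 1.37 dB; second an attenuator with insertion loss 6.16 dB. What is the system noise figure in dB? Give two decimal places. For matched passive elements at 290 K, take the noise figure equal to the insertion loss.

2.61 dB

Convert to linear (a loss of L dB is a gain of −L dB): F_i = 10^(NF_i/10), G_i = 10^(G_i,dB/10)
  Stage 1: F_1 = 10^(1.37/10) = 1.371, G_1 = 10^(8.39/10) = 6.902
  Stage 2: F_2 = 10^(6.16/10) = 4.130, G_2 = 10^(−6.16/10) = 0.2421
Friis cascade:
  F = 1.371 + (4.130 − 1)/6.902 = 1.824
NF = 10 log₁₀(1.824) = 2.61 dB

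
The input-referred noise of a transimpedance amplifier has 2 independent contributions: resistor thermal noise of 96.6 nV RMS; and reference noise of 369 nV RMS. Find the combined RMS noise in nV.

Uncorrelated sources add in power (mean-square): V_tot = √(ΣV_i²)
V_tot = √[(9.66×10⁻⁸)² + (3.69×10⁻⁷)²] = 3.81×10⁻⁷ V = 381 nV

381 nV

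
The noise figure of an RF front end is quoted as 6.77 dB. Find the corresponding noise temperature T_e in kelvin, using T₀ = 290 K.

F = 10^(6.77/10) = 4.75335
T_e = (F − 1)·T₀ = (4.75335 − 1) × 290 = 1088 K

1088 K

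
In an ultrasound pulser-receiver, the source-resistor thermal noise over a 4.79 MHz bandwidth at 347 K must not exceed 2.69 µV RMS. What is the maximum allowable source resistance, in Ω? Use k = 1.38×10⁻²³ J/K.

Johnson–Nyquist: V_n = √(4kTRB) ⇒ R = V_n² / (4kTB)
4kTB = 4 × 1.38×10⁻²³ × 347 × 4.79×10⁶ = 9.17×10⁻¹⁴
R = (2.69×10⁻⁶)² / 9.17×10⁻¹⁴ = 7.89×10¹ Ω = 78.9 Ω

78.9 Ω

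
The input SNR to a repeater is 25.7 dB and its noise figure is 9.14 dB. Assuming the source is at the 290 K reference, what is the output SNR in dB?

16.56 dB

By definition F = SNR_in/SNR_out, so in dB: SNR_out = SNR_in − NF
SNR_out = 25.7 − 9.14 = 16.56 dB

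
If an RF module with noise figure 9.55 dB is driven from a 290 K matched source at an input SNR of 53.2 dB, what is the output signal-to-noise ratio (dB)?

43.65 dB

By definition F = SNR_in/SNR_out, so in dB: SNR_out = SNR_in − NF
SNR_out = 53.2 − 9.55 = 43.65 dB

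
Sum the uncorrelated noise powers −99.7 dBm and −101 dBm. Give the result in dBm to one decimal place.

Convert to linear, add, convert back:
P₁ = 1.07×10⁻¹³ W, P₂ = 7.94×10⁻¹⁴ W
P_tot = 1.87×10⁻¹³ W → 10 log₁₀(P_tot / 10⁻³) = −97.3 dBm

−97.3 dBm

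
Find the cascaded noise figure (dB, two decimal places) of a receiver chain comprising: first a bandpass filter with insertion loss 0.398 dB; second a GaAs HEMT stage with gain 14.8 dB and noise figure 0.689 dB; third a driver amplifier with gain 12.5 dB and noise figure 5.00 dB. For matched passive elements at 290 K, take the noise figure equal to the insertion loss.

1.34 dB

Convert to linear (a loss of L dB is a gain of −L dB): F_i = 10^(NF_i/10), G_i = 10^(G_i,dB/10)
  Stage 1: F_1 = 10^(0.398/10) = 1.096, G_1 = 10^(−0.398/10) = 0.9124
  Stage 2: F_2 = 10^(0.689/10) = 1.172, G_2 = 10^(14.8/10) = 30.20
  Stage 3: F_3 = 10^(5.00/10) = 3.162, G_3 = 10^(12.5/10) = 17.78
Friis cascade:
  F = 1.096 + (1.172 − 1)/0.9124 + (3.162 − 1)/27.55 = 1.363
NF = 10 log₁₀(1.363) = 1.34 dB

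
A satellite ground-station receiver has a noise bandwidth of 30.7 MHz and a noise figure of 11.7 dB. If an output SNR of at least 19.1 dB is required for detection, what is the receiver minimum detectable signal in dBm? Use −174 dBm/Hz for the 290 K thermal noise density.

Sensitivity = −174 + 10 log₁₀(B) + NF + SNR_min
= −174 + 74.87 + 11.7 + 19.1
= −68.33 dBm → −68.3 dBm

−68.3 dBm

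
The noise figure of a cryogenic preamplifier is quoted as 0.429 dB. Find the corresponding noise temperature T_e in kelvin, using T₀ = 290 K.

F = 10^(0.429/10) = 1.10382
T_e = (F − 1)·T₀ = (1.10382 − 1) × 290 = 30.1 K

30.1 K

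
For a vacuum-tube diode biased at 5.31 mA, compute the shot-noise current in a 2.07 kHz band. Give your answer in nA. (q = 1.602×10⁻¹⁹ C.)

1.88 nA

I_n = √(2qI·B)
2qI·B = 2 × 1.602×10⁻¹⁹ × 5.31×10⁻³ × 2.07×10³ = 3.52×10⁻¹⁸ A²
I_n = √(3.52×10⁻¹⁸) = 1.88×10⁻⁹ A = 1.88 nA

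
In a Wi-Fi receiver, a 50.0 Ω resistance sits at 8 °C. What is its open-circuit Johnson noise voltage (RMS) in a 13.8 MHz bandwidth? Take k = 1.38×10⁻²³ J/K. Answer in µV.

T = 8 °C + 273.15 = 281.15 K
V_n = √(4kTRB)
4kTRB = 4 × 1.38×10⁻²³ × 281.15 × 5.00×10¹ × 1.38×10⁷ = 1.07×10⁻¹¹ V²
V_n = √(1.07×10⁻¹¹) = 3.27×10⁻⁶ V = 3.27 µV

3.27 µV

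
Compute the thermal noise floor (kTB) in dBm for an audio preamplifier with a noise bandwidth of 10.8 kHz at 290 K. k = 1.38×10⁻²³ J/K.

−133.6 dBm

P_n = kTB = 1.38×10⁻²³ × 290 × 1.08×10⁴ = 4.32×10⁻¹⁷ W
In dBm: 10 log₁₀(4.32×10⁻¹⁷ / 10⁻³) = −133.6 dBm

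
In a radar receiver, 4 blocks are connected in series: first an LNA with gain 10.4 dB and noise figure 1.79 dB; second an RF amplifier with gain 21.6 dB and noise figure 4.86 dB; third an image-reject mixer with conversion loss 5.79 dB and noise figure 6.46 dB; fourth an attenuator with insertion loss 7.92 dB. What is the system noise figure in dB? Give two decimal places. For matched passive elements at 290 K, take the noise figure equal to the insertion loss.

Convert to linear (a loss of L dB is a gain of −L dB): F_i = 10^(NF_i/10), G_i = 10^(G_i,dB/10)
  Stage 1: F_1 = 10^(1.79/10) = 1.510, G_1 = 10^(10.4/10) = 10.96
  Stage 2: F_2 = 10^(4.86/10) = 3.062, G_2 = 10^(21.6/10) = 144.5
  Stage 3: F_3 = 10^(6.46/10) = 4.426, G_3 = 10^(−5.79/10) = 0.2636
  Stage 4: F_4 = 10^(7.92/10) = 6.194, G_4 = 10^(−7.92/10) = 0.1614
Friis cascade:
  F = 1.510 + (3.062 − 1)/10.96 + (4.426 − 1)/1585 + (6.194 − 1)/417.8 = 1.713
NF = 10 log₁₀(1.713) = 2.34 dB

2.34 dB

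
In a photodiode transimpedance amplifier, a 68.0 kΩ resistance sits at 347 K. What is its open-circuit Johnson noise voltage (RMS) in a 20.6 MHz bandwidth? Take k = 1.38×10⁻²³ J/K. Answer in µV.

164 µV

V_n = √(4kTRB)
4kTRB = 4 × 1.38×10⁻²³ × 347 × 6.80×10⁴ × 2.06×10⁷ = 2.68×10⁻⁸ V²
V_n = √(2.68×10⁻⁸) = 1.64×10⁻⁴ V = 164 µV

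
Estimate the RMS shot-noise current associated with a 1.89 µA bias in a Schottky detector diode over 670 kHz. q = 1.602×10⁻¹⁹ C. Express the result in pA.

I_n = √(2qI·B)
2qI·B = 2 × 1.602×10⁻¹⁹ × 1.89×10⁻⁶ × 6.70×10⁵ = 4.06×10⁻¹⁹ A²
I_n = √(4.06×10⁻¹⁹) = 6.37×10⁻¹⁰ A = 637 pA

637 pA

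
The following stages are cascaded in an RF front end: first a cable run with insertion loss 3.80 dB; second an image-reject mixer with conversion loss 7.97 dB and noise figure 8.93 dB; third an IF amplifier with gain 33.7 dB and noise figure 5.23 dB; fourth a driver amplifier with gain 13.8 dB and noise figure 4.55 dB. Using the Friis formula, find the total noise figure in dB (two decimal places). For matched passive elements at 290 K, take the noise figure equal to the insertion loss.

Convert to linear (a loss of L dB is a gain of −L dB): F_i = 10^(NF_i/10), G_i = 10^(G_i,dB/10)
  Stage 1: F_1 = 10^(3.80/10) = 2.399, G_1 = 10^(−3.80/10) = 0.4169
  Stage 2: F_2 = 10^(8.93/10) = 7.816, G_2 = 10^(−7.97/10) = 0.1596
  Stage 3: F_3 = 10^(5.23/10) = 3.334, G_3 = 10^(33.7/10) = 2344
  Stage 4: F_4 = 10^(4.55/10) = 2.851, G_4 = 10^(13.8/10) = 23.99
Friis cascade:
  F = 2.399 + (7.816 − 1)/0.4169 + (3.334 − 1)/0.06653 + (2.851 − 1)/156.0 = 53.85
NF = 10 log₁₀(53.85) = 17.31 dB

17.31 dB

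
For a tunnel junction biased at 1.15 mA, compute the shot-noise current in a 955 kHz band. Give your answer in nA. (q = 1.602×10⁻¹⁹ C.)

I_n = √(2qI·B)
2qI·B = 2 × 1.602×10⁻¹⁹ × 1.15×10⁻³ × 9.55×10⁵ = 3.52×10⁻¹⁶ A²
I_n = √(3.52×10⁻¹⁶) = 1.88×10⁻⁸ A = 18.8 nA

18.8 nA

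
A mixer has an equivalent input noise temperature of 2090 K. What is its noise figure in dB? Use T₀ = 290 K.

F = 1 + T_e/T₀ = 1 + 2090/290 = 8.2069
NF = 10 log₁₀(8.2069) = 9.14 dB

9.14 dB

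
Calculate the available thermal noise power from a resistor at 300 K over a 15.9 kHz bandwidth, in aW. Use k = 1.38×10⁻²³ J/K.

65.8 aW

P_n = kTB = 1.38×10⁻²³ × 300 × 1.59×10⁴ = 6.58×10⁻¹⁷ W = 65.8 aW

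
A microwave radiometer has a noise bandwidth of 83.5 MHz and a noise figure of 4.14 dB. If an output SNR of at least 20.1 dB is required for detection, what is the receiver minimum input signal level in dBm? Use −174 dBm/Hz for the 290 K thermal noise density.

−70.5 dBm

Sensitivity = −174 + 10 log₁₀(B) + NF + SNR_min
= −174 + 79.22 + 4.14 + 20.1
= −70.54 dBm → −70.5 dBm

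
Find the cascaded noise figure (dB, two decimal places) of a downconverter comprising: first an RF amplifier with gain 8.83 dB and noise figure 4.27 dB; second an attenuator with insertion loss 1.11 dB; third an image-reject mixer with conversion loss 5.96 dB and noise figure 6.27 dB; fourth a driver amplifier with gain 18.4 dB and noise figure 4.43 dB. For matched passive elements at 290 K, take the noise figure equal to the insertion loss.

Convert to linear (a loss of L dB is a gain of −L dB): F_i = 10^(NF_i/10), G_i = 10^(G_i,dB/10)
  Stage 1: F_1 = 10^(4.27/10) = 2.673, G_1 = 10^(8.83/10) = 7.638
  Stage 2: F_2 = 10^(1.11/10) = 1.291, G_2 = 10^(−1.11/10) = 0.7745
  Stage 3: F_3 = 10^(6.27/10) = 4.236, G_3 = 10^(−5.96/10) = 0.2535
  Stage 4: F_4 = 10^(4.43/10) = 2.773, G_4 = 10^(18.4/10) = 69.18
Friis cascade:
  F = 2.673 + (1.291 − 1)/7.638 + (4.236 − 1)/5.916 + (2.773 − 1)/1.500 = 4.441
NF = 10 log₁₀(4.441) = 6.47 dB

6.47 dB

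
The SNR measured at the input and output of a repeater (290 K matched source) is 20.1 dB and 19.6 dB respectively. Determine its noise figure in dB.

0.5 dB

NF (dB) = SNR_in(dB) − SNR_out(dB) when the source is at T₀
NF = 20.1 − 19.6 = 0.5 dB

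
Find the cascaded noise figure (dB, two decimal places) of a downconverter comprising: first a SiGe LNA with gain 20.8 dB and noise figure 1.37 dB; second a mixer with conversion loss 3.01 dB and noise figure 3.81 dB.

Convert to linear (a loss of L dB is a gain of −L dB): F_i = 10^(NF_i/10), G_i = 10^(G_i,dB/10)
  Stage 1: F_1 = 10^(1.37/10) = 1.371, G_1 = 10^(20.8/10) = 120.2
  Stage 2: F_2 = 10^(3.81/10) = 2.404, G_2 = 10^(−3.01/10) = 0.5000
Friis cascade:
  F = 1.371 + (2.404 − 1)/120.2 = 1.383
NF = 10 log₁₀(1.383) = 1.41 dB

1.41 dB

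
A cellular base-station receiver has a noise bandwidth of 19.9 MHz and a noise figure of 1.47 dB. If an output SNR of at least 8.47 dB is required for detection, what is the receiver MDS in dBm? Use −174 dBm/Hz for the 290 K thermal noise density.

Sensitivity = −174 + 10 log₁₀(B) + NF + SNR_min
= −174 + 72.99 + 1.47 + 8.47
= −91.07 dBm → −91.1 dBm

−91.1 dBm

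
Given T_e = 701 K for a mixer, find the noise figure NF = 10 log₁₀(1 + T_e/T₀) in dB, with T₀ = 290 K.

F = 1 + T_e/T₀ = 1 + 701/290 = 3.41724
NF = 10 log₁₀(3.41724) = 5.34 dB

5.34 dB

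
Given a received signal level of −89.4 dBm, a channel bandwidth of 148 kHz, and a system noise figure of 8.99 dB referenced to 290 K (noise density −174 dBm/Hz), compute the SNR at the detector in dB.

Noise floor: N = −174 + 10 log₁₀(B) + NF
10 log₁₀(1.48×10⁵) = 51.7 dB
N = −174 + 51.7 + 8.99 = −113.31 dBm
SNR = P_sig − N = −89.4 − (−113.31) = 23.91 dB → 23.9 dB

23.9 dB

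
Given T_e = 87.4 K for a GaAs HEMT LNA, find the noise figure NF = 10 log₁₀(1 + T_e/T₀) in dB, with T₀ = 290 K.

1.14 dB

F = 1 + T_e/T₀ = 1 + 87.4/290 = 1.30138
NF = 10 log₁₀(1.30138) = 1.14 dB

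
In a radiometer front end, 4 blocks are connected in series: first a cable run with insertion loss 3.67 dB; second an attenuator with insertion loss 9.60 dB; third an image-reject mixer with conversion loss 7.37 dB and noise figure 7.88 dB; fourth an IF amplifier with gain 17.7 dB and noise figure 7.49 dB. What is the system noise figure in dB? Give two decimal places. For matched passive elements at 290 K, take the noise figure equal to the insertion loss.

Convert to linear (a loss of L dB is a gain of −L dB): F_i = 10^(NF_i/10), G_i = 10^(G_i,dB/10)
  Stage 1: F_1 = 10^(3.67/10) = 2.328, G_1 = 10^(−3.67/10) = 0.4295
  Stage 2: F_2 = 10^(9.60/10) = 9.120, G_2 = 10^(−9.60/10) = 0.1096
  Stage 3: F_3 = 10^(7.88/10) = 6.138, G_3 = 10^(−7.37/10) = 0.1832
  Stage 4: F_4 = 10^(7.49/10) = 5.610, G_4 = 10^(17.7/10) = 58.88
Friis cascade:
  F = 2.328 + (9.120 − 1)/0.4295 + (6.138 − 1)/0.04710 + (5.610 − 1)/0.008630 = 664.6
NF = 10 log₁₀(664.6) = 28.23 dB

28.23 dB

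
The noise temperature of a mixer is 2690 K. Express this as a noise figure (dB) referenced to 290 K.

F = 1 + T_e/T₀ = 1 + 2690/290 = 10.2759
NF = 10 log₁₀(10.2759) = 10.12 dB

10.12 dB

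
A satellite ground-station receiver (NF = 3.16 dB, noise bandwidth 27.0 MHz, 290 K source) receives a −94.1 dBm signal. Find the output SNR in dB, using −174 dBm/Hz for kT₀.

Noise floor: N = −174 + 10 log₁₀(B) + NF
10 log₁₀(2.70×10⁷) = 74.31 dB
N = −174 + 74.31 + 3.16 = −96.53 dBm
SNR = P_sig − N = −94.1 − (−96.53) = 2.43 dB → 2.4 dB

2.4 dB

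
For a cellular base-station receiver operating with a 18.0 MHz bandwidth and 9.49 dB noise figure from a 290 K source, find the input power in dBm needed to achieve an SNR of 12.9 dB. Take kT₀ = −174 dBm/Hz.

−79.1 dBm

Sensitivity = −174 + 10 log₁₀(B) + NF + SNR_min
= −174 + 72.55 + 9.49 + 12.9
= −79.06 dBm → −79.1 dBm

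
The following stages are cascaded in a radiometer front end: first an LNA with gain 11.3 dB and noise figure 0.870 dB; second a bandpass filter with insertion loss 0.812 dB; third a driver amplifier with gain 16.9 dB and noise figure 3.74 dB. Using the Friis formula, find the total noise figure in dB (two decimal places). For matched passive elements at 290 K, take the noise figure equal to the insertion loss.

1.33 dB

Convert to linear (a loss of L dB is a gain of −L dB): F_i = 10^(NF_i/10), G_i = 10^(G_i,dB/10)
  Stage 1: F_1 = 10^(0.870/10) = 1.222, G_1 = 10^(11.3/10) = 13.49
  Stage 2: F_2 = 10^(0.812/10) = 1.206, G_2 = 10^(−0.812/10) = 0.8295
  Stage 3: F_3 = 10^(3.74/10) = 2.366, G_3 = 10^(16.9/10) = 48.98
Friis cascade:
  F = 1.222 + (1.206 − 1)/13.49 + (2.366 − 1)/11.19 = 1.359
NF = 10 log₁₀(1.359) = 1.33 dB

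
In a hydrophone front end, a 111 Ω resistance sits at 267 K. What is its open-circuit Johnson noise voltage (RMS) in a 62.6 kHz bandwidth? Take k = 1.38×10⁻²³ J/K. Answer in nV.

320 nV

V_n = √(4kTRB)
4kTRB = 4 × 1.38×10⁻²³ × 267 × 1.11×10² × 6.26×10⁴ = 1.02×10⁻¹³ V²
V_n = √(1.02×10⁻¹³) = 3.20×10⁻⁷ V = 320 nV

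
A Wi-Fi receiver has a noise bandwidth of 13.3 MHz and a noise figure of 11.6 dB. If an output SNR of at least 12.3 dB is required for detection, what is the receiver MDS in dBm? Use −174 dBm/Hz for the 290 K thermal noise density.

Sensitivity = −174 + 10 log₁₀(B) + NF + SNR_min
= −174 + 71.24 + 11.6 + 12.3
= −78.86 dBm → −78.9 dBm

−78.9 dBm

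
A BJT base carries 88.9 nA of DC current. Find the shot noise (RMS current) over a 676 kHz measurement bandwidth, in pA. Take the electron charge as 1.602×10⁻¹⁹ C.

139 pA

I_n = √(2qI·B)
2qI·B = 2 × 1.602×10⁻¹⁹ × 8.89×10⁻⁸ × 6.76×10⁵ = 1.93×10⁻²⁰ A²
I_n = √(1.93×10⁻²⁰) = 1.39×10⁻¹⁰ A = 139 pA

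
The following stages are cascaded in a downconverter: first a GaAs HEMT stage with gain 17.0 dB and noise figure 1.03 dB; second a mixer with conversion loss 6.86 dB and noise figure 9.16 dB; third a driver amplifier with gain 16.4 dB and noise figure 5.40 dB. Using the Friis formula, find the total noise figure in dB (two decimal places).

Convert to linear (a loss of L dB is a gain of −L dB): F_i = 10^(NF_i/10), G_i = 10^(G_i,dB/10)
  Stage 1: F_1 = 10^(1.03/10) = 1.268, G_1 = 10^(17.0/10) = 50.12
  Stage 2: F_2 = 10^(9.16/10) = 8.241, G_2 = 10^(−6.86/10) = 0.2061
  Stage 3: F_3 = 10^(5.40/10) = 3.467, G_3 = 10^(16.4/10) = 43.65
Friis cascade:
  F = 1.268 + (8.241 − 1)/50.12 + (3.467 − 1)/10.33 = 1.651
NF = 10 log₁₀(1.651) = 2.18 dB

2.18 dB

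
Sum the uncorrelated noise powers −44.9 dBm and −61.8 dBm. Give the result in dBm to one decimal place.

Convert to linear, add, convert back:
P₁ = 3.24×10⁻⁸ W, P₂ = 6.61×10⁻¹⁰ W
P_tot = 3.30×10⁻⁸ W → 10 log₁₀(P_tot / 10⁻³) = −44.8 dBm

−44.8 dBm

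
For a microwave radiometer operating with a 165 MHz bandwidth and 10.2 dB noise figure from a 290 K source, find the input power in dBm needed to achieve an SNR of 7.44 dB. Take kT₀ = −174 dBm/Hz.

−74.2 dBm

Sensitivity = −174 + 10 log₁₀(B) + NF + SNR_min
= −174 + 82.17 + 10.2 + 7.44
= −74.19 dBm → −74.2 dBm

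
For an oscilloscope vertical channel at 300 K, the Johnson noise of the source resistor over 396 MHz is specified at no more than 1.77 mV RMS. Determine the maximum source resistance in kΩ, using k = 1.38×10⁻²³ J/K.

478 kΩ

Johnson–Nyquist: V_n = √(4kTRB) ⇒ R = V_n² / (4kTB)
4kTB = 4 × 1.38×10⁻²³ × 300 × 3.96×10⁸ = 6.56×10⁻¹²
R = (1.77×10⁻³)² / 6.56×10⁻¹² = 4.78×10⁵ Ω = 478 kΩ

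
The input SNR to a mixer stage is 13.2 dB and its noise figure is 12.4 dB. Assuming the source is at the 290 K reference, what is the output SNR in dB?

0.8 dB

By definition F = SNR_in/SNR_out, so in dB: SNR_out = SNR_in − NF
SNR_out = 13.2 − 12.4 = 0.8 dB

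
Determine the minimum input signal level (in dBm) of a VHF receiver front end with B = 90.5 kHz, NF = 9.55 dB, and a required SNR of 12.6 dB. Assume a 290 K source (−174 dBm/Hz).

Sensitivity = −174 + 10 log₁₀(B) + NF + SNR_min
= −174 + 49.57 + 9.55 + 12.6
= −102.28 dBm → −102.3 dBm

−102.3 dBm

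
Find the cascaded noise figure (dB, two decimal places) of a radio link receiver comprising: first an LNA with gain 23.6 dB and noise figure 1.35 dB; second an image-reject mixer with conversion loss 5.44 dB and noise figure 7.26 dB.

Convert to linear (a loss of L dB is a gain of −L dB): F_i = 10^(NF_i/10), G_i = 10^(G_i,dB/10)
  Stage 1: F_1 = 10^(1.35/10) = 1.365, G_1 = 10^(23.6/10) = 229.1
  Stage 2: F_2 = 10^(7.26/10) = 5.321, G_2 = 10^(−5.44/10) = 0.2858
Friis cascade:
  F = 1.365 + (5.321 − 1)/229.1 = 1.383
NF = 10 log₁₀(1.383) = 1.41 dB

1.41 dB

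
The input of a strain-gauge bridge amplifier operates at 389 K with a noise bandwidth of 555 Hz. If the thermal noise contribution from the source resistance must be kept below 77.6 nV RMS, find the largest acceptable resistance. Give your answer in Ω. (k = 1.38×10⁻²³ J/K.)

Johnson–Nyquist: V_n = √(4kTRB) ⇒ R = V_n² / (4kTB)
4kTB = 4 × 1.38×10⁻²³ × 389 × 5.55×10² = 1.19×10⁻¹⁷
R = (7.76×10⁻⁸)² / 1.19×10⁻¹⁷ = 5.05×10² Ω = 505 Ω

505 Ω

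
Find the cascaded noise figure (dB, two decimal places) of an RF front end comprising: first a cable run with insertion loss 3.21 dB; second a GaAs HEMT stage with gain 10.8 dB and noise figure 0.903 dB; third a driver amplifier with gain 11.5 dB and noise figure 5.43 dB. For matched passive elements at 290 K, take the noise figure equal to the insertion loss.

4.79 dB

Convert to linear (a loss of L dB is a gain of −L dB): F_i = 10^(NF_i/10), G_i = 10^(G_i,dB/10)
  Stage 1: F_1 = 10^(3.21/10) = 2.094, G_1 = 10^(−3.21/10) = 0.4775
  Stage 2: F_2 = 10^(0.903/10) = 1.231, G_2 = 10^(10.8/10) = 12.02
  Stage 3: F_3 = 10^(5.43/10) = 3.491, G_3 = 10^(11.5/10) = 14.13
Friis cascade:
  F = 2.094 + (1.231 − 1)/0.4775 + (3.491 − 1)/5.741 = 3.012
NF = 10 log₁₀(3.012) = 4.79 dB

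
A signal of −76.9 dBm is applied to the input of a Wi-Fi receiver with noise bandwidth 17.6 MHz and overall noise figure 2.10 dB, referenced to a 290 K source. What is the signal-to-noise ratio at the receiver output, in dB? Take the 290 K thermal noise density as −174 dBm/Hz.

22.5 dB

Noise floor: N = −174 + 10 log₁₀(B) + NF
10 log₁₀(1.76×10⁷) = 72.46 dB
N = −174 + 72.46 + 2.10 = −99.44 dBm
SNR = P_sig − N = −76.9 − (−99.44) = 22.54 dB → 22.5 dB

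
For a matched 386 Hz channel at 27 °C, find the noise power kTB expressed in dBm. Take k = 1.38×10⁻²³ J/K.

−148.0 dBm

T = 27 °C + 273.15 = 300.15 K
P_n = kTB = 1.38×10⁻²³ × 300.15 × 3.86×10² = 1.60×10⁻¹⁸ W
In dBm: 10 log₁₀(1.60×10⁻¹⁸ / 10⁻³) = −148.0 dBm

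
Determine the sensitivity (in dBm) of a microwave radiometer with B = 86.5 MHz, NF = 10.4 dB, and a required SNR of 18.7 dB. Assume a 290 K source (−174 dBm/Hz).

−65.5 dBm

Sensitivity = −174 + 10 log₁₀(B) + NF + SNR_min
= −174 + 79.37 + 10.4 + 18.7
= −65.53 dBm → −65.5 dBm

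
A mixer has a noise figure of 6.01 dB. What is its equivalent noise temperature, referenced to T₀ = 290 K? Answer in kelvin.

867 K

F = 10^(6.01/10) = 3.99025
T_e = (F − 1)·T₀ = (3.99025 − 1) × 290 = 867 K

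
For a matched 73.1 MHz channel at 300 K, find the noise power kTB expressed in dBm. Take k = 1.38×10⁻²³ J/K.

−95.2 dBm

P_n = kTB = 1.38×10⁻²³ × 300 × 7.31×10⁷ = 3.03×10⁻¹³ W
In dBm: 10 log₁₀(3.03×10⁻¹³ / 10⁻³) = −95.2 dBm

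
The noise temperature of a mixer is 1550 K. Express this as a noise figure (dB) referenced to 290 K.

8.02 dB

F = 1 + T_e/T₀ = 1 + 1550/290 = 6.34483
NF = 10 log₁₀(6.34483) = 8.02 dB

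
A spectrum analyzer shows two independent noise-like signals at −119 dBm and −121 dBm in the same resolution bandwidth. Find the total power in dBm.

Convert to linear, add, convert back:
P₁ = 1.26×10⁻¹⁵ W, P₂ = 7.94×10⁻¹⁶ W
P_tot = 2.05×10⁻¹⁵ W → 10 log₁₀(P_tot / 10⁻³) = −116.9 dBm

−116.9 dBm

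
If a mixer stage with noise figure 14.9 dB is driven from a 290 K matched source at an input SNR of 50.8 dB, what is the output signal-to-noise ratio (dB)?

By definition F = SNR_in/SNR_out, so in dB: SNR_out = SNR_in − NF
SNR_out = 50.8 − 14.9 = 35.9 dB

35.9 dB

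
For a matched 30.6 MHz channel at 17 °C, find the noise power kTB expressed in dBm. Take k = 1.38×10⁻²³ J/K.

T = 17 °C + 273.15 = 290.15 K
P_n = kTB = 1.38×10⁻²³ × 290.15 × 3.06×10⁷ = 1.23×10⁻¹³ W
In dBm: 10 log₁₀(1.23×10⁻¹³ / 10⁻³) = −99.1 dBm

−99.1 dBm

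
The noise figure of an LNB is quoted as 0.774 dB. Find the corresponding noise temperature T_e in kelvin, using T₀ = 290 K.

F = 10^(0.774/10) = 1.19509
T_e = (F − 1)·T₀ = (1.19509 − 1) × 290 = 56.6 K

56.6 K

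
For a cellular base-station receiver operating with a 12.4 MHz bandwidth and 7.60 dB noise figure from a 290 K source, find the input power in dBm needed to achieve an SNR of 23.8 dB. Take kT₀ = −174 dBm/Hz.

Sensitivity = −174 + 10 log₁₀(B) + NF + SNR_min
= −174 + 70.93 + 7.60 + 23.8
= −71.67 dBm → −71.7 dBm

−71.7 dBm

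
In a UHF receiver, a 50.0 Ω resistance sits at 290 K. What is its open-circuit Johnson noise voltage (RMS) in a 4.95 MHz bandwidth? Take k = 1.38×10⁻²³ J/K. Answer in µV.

1.99 µV

V_n = √(4kTRB)
4kTRB = 4 × 1.38×10⁻²³ × 290 × 5.00×10¹ × 4.95×10⁶ = 3.96×10⁻¹² V²
V_n = √(3.96×10⁻¹²) = 1.99×10⁻⁶ V = 1.99 µV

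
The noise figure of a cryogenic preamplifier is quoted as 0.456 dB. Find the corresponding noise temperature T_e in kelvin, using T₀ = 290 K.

32.1 K

F = 10^(0.456/10) = 1.11071
T_e = (F − 1)·T₀ = (1.11071 − 1) × 290 = 32.1 K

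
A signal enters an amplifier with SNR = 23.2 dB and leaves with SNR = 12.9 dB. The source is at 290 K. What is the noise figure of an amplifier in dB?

NF (dB) = SNR_in(dB) − SNR_out(dB) when the source is at T₀
NF = 23.2 − 12.9 = 10.3 dB

10.3 dB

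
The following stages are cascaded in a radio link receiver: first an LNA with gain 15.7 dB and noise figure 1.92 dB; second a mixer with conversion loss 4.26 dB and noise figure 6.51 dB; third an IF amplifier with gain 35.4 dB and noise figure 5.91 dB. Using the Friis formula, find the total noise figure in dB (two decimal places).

Convert to linear (a loss of L dB is a gain of −L dB): F_i = 10^(NF_i/10), G_i = 10^(G_i,dB/10)
  Stage 1: F_1 = 10^(1.92/10) = 1.556, G_1 = 10^(15.7/10) = 37.15
  Stage 2: F_2 = 10^(6.51/10) = 4.477, G_2 = 10^(−4.26/10) = 0.3750
  Stage 3: F_3 = 10^(5.91/10) = 3.899, G_3 = 10^(35.4/10) = 3467
Friis cascade:
  F = 1.556 + (4.477 − 1)/37.15 + (3.899 − 1)/13.93 = 1.858
NF = 10 log₁₀(1.858) = 2.69 dB

2.69 dB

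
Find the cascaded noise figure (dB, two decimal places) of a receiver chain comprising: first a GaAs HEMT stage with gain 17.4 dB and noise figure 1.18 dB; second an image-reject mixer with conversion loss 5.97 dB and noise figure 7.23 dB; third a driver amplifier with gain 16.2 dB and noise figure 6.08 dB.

2.07 dB

Convert to linear (a loss of L dB is a gain of −L dB): F_i = 10^(NF_i/10), G_i = 10^(G_i,dB/10)
  Stage 1: F_1 = 10^(1.18/10) = 1.312, G_1 = 10^(17.4/10) = 54.95
  Stage 2: F_2 = 10^(7.23/10) = 5.284, G_2 = 10^(−5.97/10) = 0.2529
  Stage 3: F_3 = 10^(6.08/10) = 4.055, G_3 = 10^(16.2/10) = 41.69
Friis cascade:
  F = 1.312 + (5.284 − 1)/54.95 + (4.055 − 1)/13.90 = 1.610
NF = 10 log₁₀(1.610) = 2.07 dB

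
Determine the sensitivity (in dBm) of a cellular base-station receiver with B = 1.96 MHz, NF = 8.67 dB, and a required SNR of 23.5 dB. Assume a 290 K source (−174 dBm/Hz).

Sensitivity = −174 + 10 log₁₀(B) + NF + SNR_min
= −174 + 62.92 + 8.67 + 23.5
= −78.91 dBm → −78.9 dBm

−78.9 dBm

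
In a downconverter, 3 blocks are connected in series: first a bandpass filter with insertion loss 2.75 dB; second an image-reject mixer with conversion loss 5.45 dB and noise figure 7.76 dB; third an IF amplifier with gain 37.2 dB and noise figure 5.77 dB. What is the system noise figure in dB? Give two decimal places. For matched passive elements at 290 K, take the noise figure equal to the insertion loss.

14.71 dB

Convert to linear (a loss of L dB is a gain of −L dB): F_i = 10^(NF_i/10), G_i = 10^(G_i,dB/10)
  Stage 1: F_1 = 10^(2.75/10) = 1.884, G_1 = 10^(−2.75/10) = 0.5309
  Stage 2: F_2 = 10^(7.76/10) = 5.970, G_2 = 10^(−5.45/10) = 0.2851
  Stage 3: F_3 = 10^(5.77/10) = 3.776, G_3 = 10^(37.2/10) = 5248
Friis cascade:
  F = 1.884 + (5.970 − 1)/0.5309 + (3.776 − 1)/0.1514 = 29.59
NF = 10 log₁₀(29.59) = 14.71 dB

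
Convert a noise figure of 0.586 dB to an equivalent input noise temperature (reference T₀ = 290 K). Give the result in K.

F = 10^(0.586/10) = 1.14446
T_e = (F − 1)·T₀ = (1.14446 − 1) × 290 = 41.9 K

41.9 K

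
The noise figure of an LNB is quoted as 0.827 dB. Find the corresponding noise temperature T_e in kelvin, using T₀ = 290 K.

60.8 K

F = 10^(0.827/10) = 1.20976
T_e = (F − 1)·T₀ = (1.20976 − 1) × 290 = 60.8 K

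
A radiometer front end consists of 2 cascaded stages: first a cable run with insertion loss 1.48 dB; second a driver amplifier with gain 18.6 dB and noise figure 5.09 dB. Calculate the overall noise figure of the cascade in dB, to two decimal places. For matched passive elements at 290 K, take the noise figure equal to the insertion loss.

6.57 dB

Convert to linear (a loss of L dB is a gain of −L dB): F_i = 10^(NF_i/10), G_i = 10^(G_i,dB/10)
  Stage 1: F_1 = 10^(1.48/10) = 1.406, G_1 = 10^(−1.48/10) = 0.7112
  Stage 2: F_2 = 10^(5.09/10) = 3.228, G_2 = 10^(18.6/10) = 72.44
Friis cascade:
  F = 1.406 + (3.228 − 1)/0.7112 = 4.539
NF = 10 log₁₀(4.539) = 6.57 dB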